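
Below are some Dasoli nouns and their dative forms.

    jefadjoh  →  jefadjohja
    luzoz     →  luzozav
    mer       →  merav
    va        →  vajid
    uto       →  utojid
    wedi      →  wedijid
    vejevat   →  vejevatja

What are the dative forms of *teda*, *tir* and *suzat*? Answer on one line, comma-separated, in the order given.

tedajid, tirav, suzatja

The suffix is conditioned by the final sound: -ja when the stem ends in a voiceless consonant (*jefadjoh*, *vejevat*); -av when the stem ends in a voiced consonant (*luzoz*, *mer*); -jid when the stem ends in a vowel (*va*, *uto*, *wedi*).
Since the final sound of *teda* is /a/ (a vowel), it takes -jid, giving *tedajid*.
Since the final sound of *tir* is /r/ (a voiced consonant), it takes -av, giving *tirav*.
*suzat* — final sound /t/ (a voiceless consonant) → -ja → *suzatja*.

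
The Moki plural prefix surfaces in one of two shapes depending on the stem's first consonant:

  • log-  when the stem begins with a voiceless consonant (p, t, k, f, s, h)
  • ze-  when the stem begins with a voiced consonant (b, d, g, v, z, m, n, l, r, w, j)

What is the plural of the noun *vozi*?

zevozi

The first consonant of *vozi* is /v/, which is voiced, so the prefix is ze-, giving *zevozi*.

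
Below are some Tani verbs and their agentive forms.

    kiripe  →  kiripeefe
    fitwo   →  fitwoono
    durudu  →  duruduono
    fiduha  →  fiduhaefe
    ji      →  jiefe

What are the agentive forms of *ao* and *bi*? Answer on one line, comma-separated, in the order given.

aoono, biefe

The pattern is rounding harmony: -ono when the last vowel of the stem is a rounded vowel (*fitwo*, *durudu*); -efe when the last vowel of the stem is an unrounded vowel (*kiripe*, *fiduha*, *ji*).
The last vowel of *ao* is /o/, which is a rounded vowel, so the suffix is -ono, giving *aoono*.
*bi* — last vowel /i/ (an unrounded vowel) → -efe → *biefe*.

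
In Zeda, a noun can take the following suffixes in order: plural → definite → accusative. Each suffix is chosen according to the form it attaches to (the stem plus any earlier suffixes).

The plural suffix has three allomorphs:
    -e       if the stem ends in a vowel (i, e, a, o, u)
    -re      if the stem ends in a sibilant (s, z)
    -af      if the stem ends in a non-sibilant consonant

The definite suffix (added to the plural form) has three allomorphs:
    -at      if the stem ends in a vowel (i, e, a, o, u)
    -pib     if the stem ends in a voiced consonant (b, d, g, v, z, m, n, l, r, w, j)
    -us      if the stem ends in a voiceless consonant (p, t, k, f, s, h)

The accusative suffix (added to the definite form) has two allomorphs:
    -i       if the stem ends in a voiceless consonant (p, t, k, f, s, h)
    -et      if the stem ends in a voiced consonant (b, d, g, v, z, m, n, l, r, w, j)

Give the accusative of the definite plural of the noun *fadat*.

Since the final sound of *fadat* is /t/ (a non-sibilant consonant), it takes -af, giving *fadataf*.
The final sound of the plural form *fadataf* is /f/, which is a voiceless consonant, so the definite suffix is -us, giving *fadatafus*.
The definite form *fadatafus* — final consonant /s/ (voiceless) → -i → *fadatafusi*.

fadatafusi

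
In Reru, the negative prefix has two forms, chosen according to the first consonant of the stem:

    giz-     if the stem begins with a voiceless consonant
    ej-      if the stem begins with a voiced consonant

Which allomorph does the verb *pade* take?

The first consonant of *pade* is /p/, which is voiceless, so the prefix is giz-.

giz-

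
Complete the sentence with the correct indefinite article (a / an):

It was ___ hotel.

a

The indefinite article is chosen by the initial *sound* of the following word, not its spelling.
*hotel* begins with the sound /h/ (h is pronounced) — a consonant sound.
So the article is *a*: It was a hotel.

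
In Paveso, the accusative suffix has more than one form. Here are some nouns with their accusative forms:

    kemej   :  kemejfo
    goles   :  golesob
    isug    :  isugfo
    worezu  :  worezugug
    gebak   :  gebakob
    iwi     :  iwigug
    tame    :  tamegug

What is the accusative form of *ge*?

Looking at the final sound of each stem: -ob when the stem ends in a voiceless consonant (*goles*, *gebak*); -fo when the stem ends in a voiced consonant (*kemej*, *isug*); -gug when the stem ends in a vowel (*worezu*, *iwi*, *tame*).
The final sound of *ge* is /e/, which is a vowel, so the suffix is -gug, giving *gegug*.

gegug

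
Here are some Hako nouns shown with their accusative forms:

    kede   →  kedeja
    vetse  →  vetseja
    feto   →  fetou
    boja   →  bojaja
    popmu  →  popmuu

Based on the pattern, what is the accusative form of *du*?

The suffix is conditioned by the last vowel: -u when the last vowel of the stem is a rounded vowel (*feto*, *popmu*); -ja when the last vowel of the stem is an unrounded vowel (*kede*, *vetse*, *boja*).
*du* — last vowel /u/ (a rounded vowel) → -u → *duu*.

duu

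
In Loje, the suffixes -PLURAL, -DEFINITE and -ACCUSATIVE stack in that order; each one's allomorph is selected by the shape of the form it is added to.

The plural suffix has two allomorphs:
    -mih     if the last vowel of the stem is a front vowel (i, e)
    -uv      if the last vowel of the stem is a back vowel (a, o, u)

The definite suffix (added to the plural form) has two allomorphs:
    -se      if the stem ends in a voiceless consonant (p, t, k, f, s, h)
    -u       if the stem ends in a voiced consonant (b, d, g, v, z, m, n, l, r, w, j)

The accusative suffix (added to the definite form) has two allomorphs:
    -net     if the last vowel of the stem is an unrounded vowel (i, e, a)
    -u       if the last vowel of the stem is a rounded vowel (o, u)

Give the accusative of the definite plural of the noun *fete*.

The last vowel of *fete* is /e/, which is a front vowel, so the plural suffix is -mih, giving *fetemih*.
Since the final consonant of the plural form *fetemih* is /h/ (voiceless), it takes -se, giving *fetemihse*.
The definite form *fetemihse*: last vowel = /e/, an unrounded vowel → -net → *fetemihsenet*.

fetemihsenet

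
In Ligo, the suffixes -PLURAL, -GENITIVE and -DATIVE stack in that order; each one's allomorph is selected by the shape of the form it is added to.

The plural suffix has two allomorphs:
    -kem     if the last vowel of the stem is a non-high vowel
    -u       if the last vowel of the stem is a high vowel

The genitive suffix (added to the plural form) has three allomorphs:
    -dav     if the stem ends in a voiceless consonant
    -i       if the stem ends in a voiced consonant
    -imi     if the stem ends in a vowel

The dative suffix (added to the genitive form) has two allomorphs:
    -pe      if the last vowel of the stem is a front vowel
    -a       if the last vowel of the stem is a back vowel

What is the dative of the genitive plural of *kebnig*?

kebniguimipe

The last vowel of *kebnig* is /i/, which is a high vowel, so the plural suffix is -u, giving *kebnigu*.
The final sound of the plural form *kebnigu* is /u/, which is a vowel, so the genitive suffix is -imi, giving *kebniguimi*.
The genitive form *kebniguimi* — last vowel /i/ (a front vowel) → -pe → *kebniguimipe*.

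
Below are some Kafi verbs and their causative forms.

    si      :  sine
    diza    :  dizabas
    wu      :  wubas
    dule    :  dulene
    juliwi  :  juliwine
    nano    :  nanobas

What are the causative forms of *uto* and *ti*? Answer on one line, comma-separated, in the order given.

Looking at the last vowel of each stem: -ne when the last vowel of the stem is a front vowel (*si*, *dule*, *juliwi*); -bas when the last vowel of the stem is a back vowel (*diza*, *wu*, *nano*).
The last vowel of *uto* is /o/, which is a back vowel, so the suffix is -bas, giving *utobas*.
*ti*: last vowel = /i/, a front vowel → -ne → *tine*.

utobas, tine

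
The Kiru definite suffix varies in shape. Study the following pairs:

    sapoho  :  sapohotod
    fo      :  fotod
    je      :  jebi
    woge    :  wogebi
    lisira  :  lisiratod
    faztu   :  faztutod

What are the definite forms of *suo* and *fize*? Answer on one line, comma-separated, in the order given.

The alternation tracks the last vowel of the stem — -bi when the last vowel of the stem is a front vowel (*je*, *woge*); -tod when the last vowel of the stem is a back vowel (*sapoho*, *fo*, *lisira*, *faztu*).
Since the last vowel of *suo* is /o/ (a back vowel), it takes -tod, giving *suotod*.
Since the last vowel of *fize* is /e/ (a front vowel), it takes -bi, giving *fizebi*.

suotod, fizebi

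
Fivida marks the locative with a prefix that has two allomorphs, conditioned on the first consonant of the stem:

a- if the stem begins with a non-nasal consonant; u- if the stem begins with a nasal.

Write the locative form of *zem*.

azem

*zem*: first consonant = /z/, non-nasal → a- → *azem*.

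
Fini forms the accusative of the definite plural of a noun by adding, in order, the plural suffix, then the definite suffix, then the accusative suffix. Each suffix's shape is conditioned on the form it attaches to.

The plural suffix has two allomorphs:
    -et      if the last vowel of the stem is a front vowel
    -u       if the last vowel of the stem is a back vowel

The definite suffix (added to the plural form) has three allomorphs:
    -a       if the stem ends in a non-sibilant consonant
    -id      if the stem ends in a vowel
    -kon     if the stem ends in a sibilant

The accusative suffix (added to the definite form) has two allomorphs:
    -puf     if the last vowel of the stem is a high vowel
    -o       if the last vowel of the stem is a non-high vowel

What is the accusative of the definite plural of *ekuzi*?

ekuzietao

*ekuzi*: last vowel = /i/, a front vowel → -et → *ekuziet*.
The final sound of the plural form *ekuziet* is /t/, which is a non-sibilant consonant, so the definite suffix is -a, giving *ekuzieta*.
Since the last vowel of the definite form *ekuzieta* is /a/ (a non-high vowel), it takes -o, giving *ekuzietao*.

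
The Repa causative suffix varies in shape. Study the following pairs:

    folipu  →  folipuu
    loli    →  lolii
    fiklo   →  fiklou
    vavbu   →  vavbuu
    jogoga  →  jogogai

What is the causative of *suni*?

The pattern is rounding harmony: -u when the last vowel of the stem is a rounded vowel (*folipu*, *fiklo*, *vavbu*); -i when the last vowel of the stem is an unrounded vowel (*loli*, *jogoga*).
Since the last vowel of *suni* is /i/ (an unrounded vowel), it takes -i, giving *sunii*.

sunii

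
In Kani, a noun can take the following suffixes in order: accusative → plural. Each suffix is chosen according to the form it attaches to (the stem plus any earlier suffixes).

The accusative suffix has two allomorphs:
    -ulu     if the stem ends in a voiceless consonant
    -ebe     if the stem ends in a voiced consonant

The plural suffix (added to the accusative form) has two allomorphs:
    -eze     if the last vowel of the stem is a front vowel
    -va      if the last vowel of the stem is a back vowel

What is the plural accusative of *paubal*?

*paubal*: final consonant = /l/, voiced → -ebe → *paubalebe*.
The accusative form *paubalebe*: last vowel = /e/, a front vowel → -eze → *paubalebeeze*.

paubalebeeze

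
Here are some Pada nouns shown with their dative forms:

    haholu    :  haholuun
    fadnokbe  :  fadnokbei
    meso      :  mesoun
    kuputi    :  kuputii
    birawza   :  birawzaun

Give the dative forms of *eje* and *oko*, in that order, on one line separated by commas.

ejei, okoun

The alternation tracks the last vowel of the stem — -i when the last vowel of the stem is a front vowel (*fadnokbe*, *kuputi*); -un when the last vowel of the stem is a back vowel (*haholu*, *meso*, *birawza*).
Since the last vowel of *eje* is /e/ (a front vowel), it takes -i, giving *ejei*.
Since the last vowel of *oko* is /o/ (a back vowel), it takes -un, giving *okoun*.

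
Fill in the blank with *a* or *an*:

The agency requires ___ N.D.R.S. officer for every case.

an

The indefinite article is chosen by the initial *sound* of the following word, not its spelling.
The initialism *N.D.R.S.* is read letter by letter; the first letter, N, is pronounced /ɛn/, which begins with a vowel sound.
So the article is *an*: The agency requires an N.D.R.S. officer for every case.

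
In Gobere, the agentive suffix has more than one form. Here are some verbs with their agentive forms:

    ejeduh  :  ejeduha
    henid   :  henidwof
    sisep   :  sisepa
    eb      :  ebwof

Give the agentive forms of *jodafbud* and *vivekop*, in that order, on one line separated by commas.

jodafbudwof, vivekopa

Looking at the final consonant of each stem: -a when the stem ends in a voiceless consonant (*ejeduh*, *sisep*); -wof when the stem ends in a voiced consonant (*henid*, *eb*).
*jodafbud*: final consonant = /d/, voiced → -wof → *jodafbudwof*.
*vivekop*: final consonant = /p/, voiceless → -a → *vivekopa*.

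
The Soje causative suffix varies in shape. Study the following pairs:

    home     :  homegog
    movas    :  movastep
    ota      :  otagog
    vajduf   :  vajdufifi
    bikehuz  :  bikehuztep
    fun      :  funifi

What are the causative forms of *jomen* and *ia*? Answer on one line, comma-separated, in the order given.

jomenifi, iagog

The suffix is conditioned by the final sound: -tep when the stem ends in a sibilant (*movas*, *bikehuz*); -ifi when the stem ends in a non-sibilant consonant (*vajduf*, *fun*); -gog when the stem ends in a vowel (*home*, *ota*).
*jomen* — final sound /n/ (a non-sibilant consonant) → -ifi → *jomenifi*.
*ia*: final sound = /a/, a vowel → -gog → *iagog*.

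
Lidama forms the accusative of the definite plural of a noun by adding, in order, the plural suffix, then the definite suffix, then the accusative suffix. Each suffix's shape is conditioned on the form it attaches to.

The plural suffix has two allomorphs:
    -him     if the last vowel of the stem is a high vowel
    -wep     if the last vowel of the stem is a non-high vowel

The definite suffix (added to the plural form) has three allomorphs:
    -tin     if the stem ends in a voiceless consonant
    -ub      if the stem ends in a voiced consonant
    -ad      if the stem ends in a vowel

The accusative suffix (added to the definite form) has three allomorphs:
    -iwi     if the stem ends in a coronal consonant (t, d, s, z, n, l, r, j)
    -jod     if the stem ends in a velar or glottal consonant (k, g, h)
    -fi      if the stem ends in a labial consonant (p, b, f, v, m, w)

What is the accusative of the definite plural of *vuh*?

Since the last vowel of *vuh* is /u/ (a high vowel), it takes -him, giving *vuhhim*.
Since the final sound of the plural form *vuhhim* is /m/ (a voiced consonant), it takes -ub, giving *vuhhimub*.
The final consonant of the definite form *vuhhimub* is /b/, which is labial, so the accusative suffix is -fi, giving *vuhhimubfi*.

vuhhimubfi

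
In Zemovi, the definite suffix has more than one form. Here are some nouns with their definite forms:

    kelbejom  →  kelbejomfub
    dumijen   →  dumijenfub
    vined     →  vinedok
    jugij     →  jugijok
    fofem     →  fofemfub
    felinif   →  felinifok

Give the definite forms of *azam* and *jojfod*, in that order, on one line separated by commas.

azamfub, jojfodok

The pattern is nasality of the final consonant: -fub when the stem ends in a nasal (*kelbejom*, *dumijen*, *fofem*); -ok when the stem ends in a non-nasal consonant (*vined*, *jugij*, *felinif*).
*azam*: final consonant = /m/, a nasal → -fub → *azamfub*.
Since the final consonant of *jojfod* is /d/ (non-nasal), it takes -ok, giving *jojfodok*.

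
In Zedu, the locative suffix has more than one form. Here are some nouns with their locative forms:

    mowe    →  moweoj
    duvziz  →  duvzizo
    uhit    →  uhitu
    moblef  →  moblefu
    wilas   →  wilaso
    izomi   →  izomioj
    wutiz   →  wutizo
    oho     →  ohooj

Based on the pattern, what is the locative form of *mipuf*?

The alternation tracks the final sound of the stem — -o when the stem ends in a sibilant (*duvziz*, *wilas*, *wutiz*); -u when the stem ends in a non-sibilant consonant (*uhit*, *moblef*); -oj when the stem ends in a vowel (*mowe*, *izomi*, *oho*).
*mipuf*: final sound = /f/, a non-sibilant consonant → -u → *mipufu*.

mipufu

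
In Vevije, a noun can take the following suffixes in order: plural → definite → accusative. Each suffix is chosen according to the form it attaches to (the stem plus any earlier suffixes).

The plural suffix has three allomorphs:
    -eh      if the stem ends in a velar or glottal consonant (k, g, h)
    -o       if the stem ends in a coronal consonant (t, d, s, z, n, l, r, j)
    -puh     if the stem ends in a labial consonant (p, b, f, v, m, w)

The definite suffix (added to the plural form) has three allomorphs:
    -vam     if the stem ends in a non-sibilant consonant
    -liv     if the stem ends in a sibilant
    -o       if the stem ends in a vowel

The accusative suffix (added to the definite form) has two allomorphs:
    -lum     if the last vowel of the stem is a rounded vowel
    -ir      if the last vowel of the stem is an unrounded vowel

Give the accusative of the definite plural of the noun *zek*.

Since the final consonant of *zek* is /k/ (velar/glottal), it takes -eh, giving *zekeh*.
The final sound of the plural form *zekeh* is /h/, which is a non-sibilant consonant, so the definite suffix is -vam, giving *zekehvam*.
The last vowel of the definite form *zekehvam* is /a/, which is an unrounded vowel, so the accusative suffix is -ir, giving *zekehvamir*.

zekehvamir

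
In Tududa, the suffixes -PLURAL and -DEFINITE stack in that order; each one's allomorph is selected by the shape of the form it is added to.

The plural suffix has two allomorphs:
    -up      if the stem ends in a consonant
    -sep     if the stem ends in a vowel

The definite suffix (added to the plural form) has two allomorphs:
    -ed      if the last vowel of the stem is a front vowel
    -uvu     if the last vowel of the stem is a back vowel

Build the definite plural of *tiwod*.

*tiwod* — final sound /d/ (a consonant) → -up → *tiwodup*.
Since the last vowel of the plural form *tiwodup* is /u/ (a back vowel), it takes -uvu, giving *tiwodupuvu*.

tiwodupuvu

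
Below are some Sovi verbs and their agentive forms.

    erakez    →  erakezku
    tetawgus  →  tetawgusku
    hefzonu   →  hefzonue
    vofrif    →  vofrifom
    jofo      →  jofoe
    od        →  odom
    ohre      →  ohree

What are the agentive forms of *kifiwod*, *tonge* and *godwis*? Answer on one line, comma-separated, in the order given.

kifiwodom, tongee, godwisku

Looking at the final sound of each stem: -ku when the stem ends in a sibilant (*erakez*, *tetawgus*); -om when the stem ends in a non-sibilant consonant (*vofrif*, *od*); -e when the stem ends in a vowel (*hefzonu*, *jofo*, *ohre*).
*kifiwod* — final sound /d/ (a non-sibilant consonant) → -om → *kifiwodom*.
The final sound of *tonge* is /e/, which is a vowel, so the suffix is -e, giving *tongee*.
Since the final sound of *godwis* is /s/ (a sibilant), it takes -ku, giving *godwisku*.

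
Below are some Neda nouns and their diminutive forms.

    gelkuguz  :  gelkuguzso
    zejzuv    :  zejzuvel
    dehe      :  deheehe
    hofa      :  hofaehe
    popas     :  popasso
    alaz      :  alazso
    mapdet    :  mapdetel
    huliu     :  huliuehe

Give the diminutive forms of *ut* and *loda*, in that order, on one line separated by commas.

utel, lodaehe

The suffix is conditioned by the final sound: -so when the stem ends in a sibilant (*gelkuguz*, *popas*, *alaz*); -el when the stem ends in a non-sibilant consonant (*zejzuv*, *mapdet*); -ehe when the stem ends in a vowel (*dehe*, *hofa*, *huliu*).
*ut* — final sound /t/ (a non-sibilant consonant) → -el → *utel*.
*loda* — final sound /a/ (a vowel) → -ehe → *lodaehe*.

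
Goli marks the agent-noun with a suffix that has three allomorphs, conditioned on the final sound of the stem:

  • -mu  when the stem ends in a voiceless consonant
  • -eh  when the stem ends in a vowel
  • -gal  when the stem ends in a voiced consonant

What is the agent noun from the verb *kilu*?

The final sound of *kilu* is /u/, which is a vowel, so the suffix is -eh, giving *kilueh*.

kilueh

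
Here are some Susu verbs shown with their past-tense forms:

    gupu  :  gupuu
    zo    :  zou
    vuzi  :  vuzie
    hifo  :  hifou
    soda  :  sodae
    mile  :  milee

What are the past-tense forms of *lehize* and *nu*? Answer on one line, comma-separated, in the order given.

lehizee, nuu

The alternation tracks the last vowel of the stem — -u when the last vowel of the stem is a rounded vowel (*gupu*, *zo*, *hifo*); -e when the last vowel of the stem is an unrounded vowel (*vuzi*, *soda*, *mile*).
*lehize* — last vowel /e/ (an unrounded vowel) → -e → *lehizee*.
The last vowel of *nu* is /u/, which is a rounded vowel, so the suffix is -u, giving *nuu*.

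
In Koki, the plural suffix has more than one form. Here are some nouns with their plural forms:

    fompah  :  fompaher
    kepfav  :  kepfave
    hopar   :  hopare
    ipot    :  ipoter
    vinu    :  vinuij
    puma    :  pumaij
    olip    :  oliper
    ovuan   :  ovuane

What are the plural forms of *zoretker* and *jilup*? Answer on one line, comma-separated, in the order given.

zoretkere, jiluper

The suffix is conditioned by the final sound: -er when the stem ends in a voiceless consonant (*fompah*, *ipot*, *olip*); -e when the stem ends in a voiced consonant (*kepfav*, *hopar*, *ovuan*); -ij when the stem ends in a vowel (*vinu*, *puma*).
*zoretker* — final sound /r/ (a voiced consonant) → -e → *zoretkere*.
The final sound of *jilup* is /p/, which is a voiceless consonant, so the suffix is -er, giving *jiluper*.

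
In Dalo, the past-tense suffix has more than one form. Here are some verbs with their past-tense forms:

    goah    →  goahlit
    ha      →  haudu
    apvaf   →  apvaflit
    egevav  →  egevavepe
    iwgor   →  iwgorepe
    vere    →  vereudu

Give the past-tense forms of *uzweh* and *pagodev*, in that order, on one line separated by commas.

uzwehlit, pagodevepe

The pattern is voicing of the final sound: -lit when the stem ends in a voiceless consonant (*goah*, *apvaf*); -epe when the stem ends in a voiced consonant (*egevav*, *iwgor*); -udu when the stem ends in a vowel (*ha*, *vere*).
*uzweh*: final sound = /h/, a voiceless consonant → -lit → *uzwehlit*.
*pagodev* — final sound /v/ (a voiced consonant) → -epe → *pagodevepe*.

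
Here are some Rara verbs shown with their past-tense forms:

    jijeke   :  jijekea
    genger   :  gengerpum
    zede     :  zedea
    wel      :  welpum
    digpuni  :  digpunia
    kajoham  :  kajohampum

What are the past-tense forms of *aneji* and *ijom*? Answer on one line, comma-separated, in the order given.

anejia, ijompum

The alternation tracks the final sound of the stem — -pum when the stem ends in a consonant (*genger*, *wel*, *kajoham*); -a when the stem ends in a vowel (*jijeke*, *zede*, *digpuni*).
*aneji* — final sound /i/ (a vowel) → -a → *anejia*.
*ijom* — final sound /m/ (a consonant) → -pum → *ijompum*.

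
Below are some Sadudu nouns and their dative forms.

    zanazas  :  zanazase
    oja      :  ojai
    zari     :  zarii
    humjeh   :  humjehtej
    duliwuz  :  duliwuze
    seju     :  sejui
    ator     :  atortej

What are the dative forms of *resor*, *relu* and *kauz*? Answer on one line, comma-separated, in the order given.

resortej, relui, kauze

The alternation tracks the final sound of the stem — -e when the stem ends in a sibilant (*zanazas*, *duliwuz*); -tej when the stem ends in a non-sibilant consonant (*humjeh*, *ator*); -i when the stem ends in a vowel (*oja*, *zari*, *seju*).
*resor* — final sound /r/ (a non-sibilant consonant) → -tej → *resortej*.
The final sound of *relu* is /u/, which is a vowel, so the suffix is -i, giving *relui*.
*kauz*: final sound = /z/, a sibilant → -e → *kauze*.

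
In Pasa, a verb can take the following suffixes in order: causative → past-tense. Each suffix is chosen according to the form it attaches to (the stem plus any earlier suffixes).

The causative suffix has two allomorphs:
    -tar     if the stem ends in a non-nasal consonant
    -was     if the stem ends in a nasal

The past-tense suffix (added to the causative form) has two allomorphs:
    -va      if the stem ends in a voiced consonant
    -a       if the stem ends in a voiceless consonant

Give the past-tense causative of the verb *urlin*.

The final consonant of *urlin* is /n/, which is a nasal, so the causative suffix is -was, giving *urlinwas*.
Since the final consonant of the causative form *urlinwas* is /s/ (voiceless), it takes -a, giving *urlinwasa*.

urlinwasa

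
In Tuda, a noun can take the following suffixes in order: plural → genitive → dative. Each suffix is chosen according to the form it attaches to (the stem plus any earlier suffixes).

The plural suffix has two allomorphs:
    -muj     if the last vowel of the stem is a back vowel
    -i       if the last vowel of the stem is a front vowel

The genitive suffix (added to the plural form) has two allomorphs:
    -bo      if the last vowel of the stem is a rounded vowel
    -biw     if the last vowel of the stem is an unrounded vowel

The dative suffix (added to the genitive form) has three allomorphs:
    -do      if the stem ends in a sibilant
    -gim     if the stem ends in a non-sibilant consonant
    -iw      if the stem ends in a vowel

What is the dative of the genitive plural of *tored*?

toredibiwgim

The last vowel of *tored* is /e/, which is a front vowel, so the plural suffix is -i, giving *toredi*.
The plural form *toredi* — last vowel /i/ (an unrounded vowel) → -biw → *toredibiw*.
The genitive form *toredibiw* — final sound /w/ (a non-sibilant consonant) → -gim → *toredibiwgim*.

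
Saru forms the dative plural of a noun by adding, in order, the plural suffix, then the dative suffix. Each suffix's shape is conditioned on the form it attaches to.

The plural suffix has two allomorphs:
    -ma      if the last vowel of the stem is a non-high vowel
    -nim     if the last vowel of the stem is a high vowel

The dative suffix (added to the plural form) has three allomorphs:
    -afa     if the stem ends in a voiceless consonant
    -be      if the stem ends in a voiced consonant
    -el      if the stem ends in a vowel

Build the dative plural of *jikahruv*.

*jikahruv*: last vowel = /u/, a high vowel → -nim → *jikahruvnim*.
The plural form *jikahruvnim* — final sound /m/ (a voiced consonant) → -be → *jikahruvnimbe*.

jikahruvnimbe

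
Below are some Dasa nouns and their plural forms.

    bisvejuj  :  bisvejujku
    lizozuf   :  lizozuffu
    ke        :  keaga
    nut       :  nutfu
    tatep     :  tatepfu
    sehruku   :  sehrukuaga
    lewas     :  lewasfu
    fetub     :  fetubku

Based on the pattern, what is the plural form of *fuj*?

Looking at the final sound of each stem: -fu when the stem ends in a voiceless consonant (*lizozuf*, *nut*, *tatep*, *lewas*); -ku when the stem ends in a voiced consonant (*bisvejuj*, *fetub*); -aga when the stem ends in a vowel (*ke*, *sehruku*).
Since the final sound of *fuj* is /j/ (a voiced consonant), it takes -ku, giving *fujku*.

fujku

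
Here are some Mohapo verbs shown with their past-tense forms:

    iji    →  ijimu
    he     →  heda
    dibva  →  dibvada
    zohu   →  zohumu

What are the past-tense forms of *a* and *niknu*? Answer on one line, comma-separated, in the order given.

Looking at the last vowel of each stem: -mu when the last vowel of the stem is a high vowel (*iji*, *zohu*); -da when the last vowel of the stem is a non-high vowel (*he*, *dibva*).
The last vowel of *a* is /a/, which is a non-high vowel, so the suffix is -da, giving *ada*.
*niknu* — last vowel /u/ (a high vowel) → -mu → *niknumu*.

ada, niknumu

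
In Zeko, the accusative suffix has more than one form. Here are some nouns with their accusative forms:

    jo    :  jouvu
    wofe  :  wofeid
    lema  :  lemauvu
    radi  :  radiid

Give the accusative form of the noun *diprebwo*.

diprebwouvu

The pattern is front/back vowel harmony: -id when the last vowel of the stem is a front vowel (*wofe*, *radi*); -uvu when the last vowel of the stem is a back vowel (*jo*, *lema*).
Since the last vowel of *diprebwo* is /o/ (a back vowel), it takes -uvu, giving *diprebwouvu*.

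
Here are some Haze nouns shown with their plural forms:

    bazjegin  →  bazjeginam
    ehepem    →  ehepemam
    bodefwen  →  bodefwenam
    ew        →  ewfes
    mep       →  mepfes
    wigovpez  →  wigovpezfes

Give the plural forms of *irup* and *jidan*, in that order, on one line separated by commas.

The pattern is nasality of the final consonant: -am when the stem ends in a nasal (*bazjegin*, *ehepem*, *bodefwen*); -fes when the stem ends in a non-nasal consonant (*ew*, *mep*, *wigovpez*).
The final consonant of *irup* is /p/, which is non-nasal, so the suffix is -fes, giving *irupfes*.
*jidan*: final consonant = /n/, a nasal → -am → *jidanam*.

irupfes, jidanam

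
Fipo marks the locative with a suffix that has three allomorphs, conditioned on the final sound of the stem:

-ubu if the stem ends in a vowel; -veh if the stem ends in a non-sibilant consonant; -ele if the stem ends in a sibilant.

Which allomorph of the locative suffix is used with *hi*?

-ubu

*hi* — final sound /i/ (a vowel) → -ubu.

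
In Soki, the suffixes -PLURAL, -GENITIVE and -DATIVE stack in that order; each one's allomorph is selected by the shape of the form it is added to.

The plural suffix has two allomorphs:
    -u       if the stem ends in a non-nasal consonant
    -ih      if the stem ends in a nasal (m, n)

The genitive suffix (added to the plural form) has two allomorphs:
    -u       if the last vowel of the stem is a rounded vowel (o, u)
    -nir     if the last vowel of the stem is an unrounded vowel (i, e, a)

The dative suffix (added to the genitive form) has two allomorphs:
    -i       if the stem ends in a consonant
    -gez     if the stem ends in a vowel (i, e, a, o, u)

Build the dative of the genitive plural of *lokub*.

Since the final consonant of *lokub* is /b/ (non-nasal), it takes -u, giving *lokubu*.
The plural form *lokubu* — last vowel /u/ (a rounded vowel) → -u → *lokubuu*.
The final sound of the genitive form *lokubuu* is /u/, which is a vowel, so the dative suffix is -gez, giving *lokubuugez*.

lokubuugez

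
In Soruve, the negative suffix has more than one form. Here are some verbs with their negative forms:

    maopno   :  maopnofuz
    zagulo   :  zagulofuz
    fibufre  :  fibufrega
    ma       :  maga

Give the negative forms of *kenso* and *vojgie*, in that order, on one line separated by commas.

kensofuz, vojgiega

Looking at the last vowel of each stem: -fuz when the last vowel of the stem is a rounded vowel (*maopno*, *zagulo*); -ga when the last vowel of the stem is an unrounded vowel (*fibufre*, *ma*).
Since the last vowel of *kenso* is /o/ (a rounded vowel), it takes -fuz, giving *kensofuz*.
*vojgie*: last vowel = /e/, an unrounded vowel → -ga → *vojgiega*.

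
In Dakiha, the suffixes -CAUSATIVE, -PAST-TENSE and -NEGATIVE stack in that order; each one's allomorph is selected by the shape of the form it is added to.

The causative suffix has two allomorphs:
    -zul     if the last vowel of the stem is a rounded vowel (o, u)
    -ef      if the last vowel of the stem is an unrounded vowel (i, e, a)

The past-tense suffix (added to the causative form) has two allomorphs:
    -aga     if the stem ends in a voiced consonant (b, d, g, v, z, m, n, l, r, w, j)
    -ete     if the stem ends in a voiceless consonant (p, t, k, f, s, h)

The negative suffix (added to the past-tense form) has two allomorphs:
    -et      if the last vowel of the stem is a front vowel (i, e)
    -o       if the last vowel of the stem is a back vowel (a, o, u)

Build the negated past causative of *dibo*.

*dibo* — last vowel /o/ (a rounded vowel) → -zul → *dibozul*.
The causative form *dibozul*: final consonant = /l/, voiced → -aga → *dibozulaga*.
The last vowel of the past-tense form *dibozulaga* is /a/, which is a back vowel, so the negative suffix is -o, giving *dibozulagao*.

dibozulagao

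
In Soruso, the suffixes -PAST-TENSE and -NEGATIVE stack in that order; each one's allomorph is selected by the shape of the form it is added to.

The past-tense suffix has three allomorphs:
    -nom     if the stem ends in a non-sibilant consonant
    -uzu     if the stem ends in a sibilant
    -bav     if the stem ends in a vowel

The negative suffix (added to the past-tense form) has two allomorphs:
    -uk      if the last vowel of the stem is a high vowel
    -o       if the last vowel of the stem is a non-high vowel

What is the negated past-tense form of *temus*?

temusuzuuk

Since the final sound of *temus* is /s/ (a sibilant), it takes -uzu, giving *temusuzu*.
The past-tense form *temusuzu*: last vowel = /u/, a high vowel → -uk → *temusuzuuk*.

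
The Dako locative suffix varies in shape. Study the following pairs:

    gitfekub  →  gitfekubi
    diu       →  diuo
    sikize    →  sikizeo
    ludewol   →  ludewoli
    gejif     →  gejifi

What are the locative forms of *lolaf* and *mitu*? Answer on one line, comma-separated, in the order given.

The pattern is consonant vs. vowel: -i when the stem ends in a consonant (*gitfekub*, *ludewol*, *gejif*); -o when the stem ends in a vowel (*diu*, *sikize*).
Since the final sound of *lolaf* is /f/ (a consonant), it takes -i, giving *lolafi*.
Since the final sound of *mitu* is /u/ (a vowel), it takes -o, giving *mituo*.

lolafi, mituo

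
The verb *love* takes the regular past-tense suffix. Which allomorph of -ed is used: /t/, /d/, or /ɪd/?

/d/

The stem *love* ends in a voiced sound other than /d/.
The -ed suffix is realized as /ɪd/ after /t, d/; as /t/ after other voiceless consonants; and as /d/ after other voiced sounds.
So -ed on *love* is pronounced /d/.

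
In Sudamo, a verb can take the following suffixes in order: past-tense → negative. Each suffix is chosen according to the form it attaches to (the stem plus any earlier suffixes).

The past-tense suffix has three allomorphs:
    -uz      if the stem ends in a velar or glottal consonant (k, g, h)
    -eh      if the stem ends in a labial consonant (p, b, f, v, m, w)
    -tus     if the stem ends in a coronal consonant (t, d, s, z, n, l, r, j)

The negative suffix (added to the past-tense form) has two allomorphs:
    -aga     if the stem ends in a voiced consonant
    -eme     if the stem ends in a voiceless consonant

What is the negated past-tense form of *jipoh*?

jipohuzaga

The final consonant of *jipoh* is /h/, which is velar/glottal, so the past-tense suffix is -uz, giving *jipohuz*.
The past-tense form *jipohuz*: final consonant = /z/, voiced → -aga → *jipohuzaga*.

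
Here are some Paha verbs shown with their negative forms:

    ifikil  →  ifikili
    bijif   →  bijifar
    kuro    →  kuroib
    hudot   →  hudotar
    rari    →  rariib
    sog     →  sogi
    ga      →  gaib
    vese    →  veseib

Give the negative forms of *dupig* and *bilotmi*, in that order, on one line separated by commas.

The pattern is voicing of the final sound: -ar when the stem ends in a voiceless consonant (*bijif*, *hudot*); -i when the stem ends in a voiced consonant (*ifikil*, *sog*); -ib when the stem ends in a vowel (*kuro*, *rari*, *ga*, *vese*).
Since the final sound of *dupig* is /g/ (a voiced consonant), it takes -i, giving *dupigi*.
The final sound of *bilotmi* is /i/, which is a vowel, so the suffix is -ib, giving *bilotmiib*.

dupigi, bilotmiib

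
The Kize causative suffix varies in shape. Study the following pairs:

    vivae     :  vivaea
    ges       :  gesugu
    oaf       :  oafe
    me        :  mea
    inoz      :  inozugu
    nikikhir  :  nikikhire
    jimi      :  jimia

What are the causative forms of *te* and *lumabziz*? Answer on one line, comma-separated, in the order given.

tea, lumabzizugu

Looking at the final sound of each stem: -ugu when the stem ends in a sibilant (*ges*, *inoz*); -e when the stem ends in a non-sibilant consonant (*oaf*, *nikikhir*); -a when the stem ends in a vowel (*vivae*, *me*, *jimi*).
*te* — final sound /e/ (a vowel) → -a → *tea*.
The final sound of *lumabziz* is /z/, which is a sibilant, so the suffix is -ugu, giving *lumabzizugu*.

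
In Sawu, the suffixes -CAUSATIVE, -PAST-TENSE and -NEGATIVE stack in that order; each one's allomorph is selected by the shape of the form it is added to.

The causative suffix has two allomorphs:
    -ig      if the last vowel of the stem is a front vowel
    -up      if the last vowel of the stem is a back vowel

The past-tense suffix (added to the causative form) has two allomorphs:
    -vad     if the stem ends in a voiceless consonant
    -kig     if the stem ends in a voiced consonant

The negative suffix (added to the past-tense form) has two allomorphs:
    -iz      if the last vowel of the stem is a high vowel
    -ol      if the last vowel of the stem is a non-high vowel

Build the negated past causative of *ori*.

oriigkigiz

*ori*: last vowel = /i/, a front vowel → -ig → *oriig*.
Since the final consonant of the causative form *oriig* is /g/ (voiced), it takes -kig, giving *oriigkig*.
The last vowel of the past-tense form *oriigkig* is /i/, which is a high vowel, so the negative suffix is -iz, giving *oriigkigiz*.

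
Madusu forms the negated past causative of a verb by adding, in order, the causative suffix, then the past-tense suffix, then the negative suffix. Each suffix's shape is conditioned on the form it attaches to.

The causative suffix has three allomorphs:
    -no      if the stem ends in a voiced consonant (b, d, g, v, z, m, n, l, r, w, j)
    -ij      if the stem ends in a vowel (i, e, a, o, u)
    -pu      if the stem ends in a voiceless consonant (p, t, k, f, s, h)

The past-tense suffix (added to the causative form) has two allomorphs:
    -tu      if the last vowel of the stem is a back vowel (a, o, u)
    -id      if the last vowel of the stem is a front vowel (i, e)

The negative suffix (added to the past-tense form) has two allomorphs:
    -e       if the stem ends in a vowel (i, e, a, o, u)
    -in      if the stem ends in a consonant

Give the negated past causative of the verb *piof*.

piofputue

Since the final sound of *piof* is /f/ (a voiceless consonant), it takes -pu, giving *piofpu*.
The causative form *piofpu*: last vowel = /u/, a back vowel → -tu → *piofputu*.
The final sound of the past-tense form *piofputu* is /u/, which is a vowel, so the negative suffix is -e, giving *piofputue*.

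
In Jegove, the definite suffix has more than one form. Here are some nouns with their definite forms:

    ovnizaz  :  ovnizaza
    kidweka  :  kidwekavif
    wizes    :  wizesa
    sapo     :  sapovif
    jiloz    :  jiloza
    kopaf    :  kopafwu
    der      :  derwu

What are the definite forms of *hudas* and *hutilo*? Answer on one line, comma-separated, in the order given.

hudasa, hutilovif

Looking at the final sound of each stem: -a when the stem ends in a sibilant (*ovnizaz*, *wizes*, *jiloz*); -wu when the stem ends in a non-sibilant consonant (*kopaf*, *der*); -vif when the stem ends in a vowel (*kidweka*, *sapo*).
*hudas* — final sound /s/ (a sibilant) → -a → *hudasa*.
*hutilo*: final sound = /o/, a vowel → -vif → *hutilovif*.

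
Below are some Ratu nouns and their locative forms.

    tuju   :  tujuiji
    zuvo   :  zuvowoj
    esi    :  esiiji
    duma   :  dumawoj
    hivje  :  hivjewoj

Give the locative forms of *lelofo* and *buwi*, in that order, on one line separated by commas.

The suffix is conditioned by the last vowel: -iji when the last vowel of the stem is a high vowel (*tuju*, *esi*); -woj when the last vowel of the stem is a non-high vowel (*zuvo*, *duma*, *hivje*).
The last vowel of *lelofo* is /o/, which is a non-high vowel, so the suffix is -woj, giving *lelofowoj*.
The last vowel of *buwi* is /i/, which is a high vowel, so the suffix is -iji, giving *buwiiji*.

lelofowoj, buwiiji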